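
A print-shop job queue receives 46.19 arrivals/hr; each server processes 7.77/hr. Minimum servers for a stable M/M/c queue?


Stability requires cμ > λ ⇔ c > λ/μ.
λ/μ = 46.19/7.77 = 5.9447
Minimum integer c = ⌊5.9447⌋ + 1 = 6
Check: 6·7.77 = 46.62 > 46.19, while 5·7.77 = 38.85 ≤ 46.19

Final: 6 servers


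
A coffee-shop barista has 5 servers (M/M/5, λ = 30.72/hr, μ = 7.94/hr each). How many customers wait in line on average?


a = λ/μ = 3.8690; ρ = a/5 = 0.7738
P₀ = 0.015802
Lq = P₀·a^c·ρ / (c!·(1−ρ)²) = 0.015802·866.96895·0.7738/(120·0.05116)
= 1.72661

Final: 1.72661


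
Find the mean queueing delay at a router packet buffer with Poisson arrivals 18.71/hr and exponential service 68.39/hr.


ρ = 18.71/68.39 = 0.2736
Wq = ρ/(μ−λ) = 0.2736/(68.39 − 18.71) = 0.2736/49.68 = 0.005507 hr

Final: 0.005507 hr


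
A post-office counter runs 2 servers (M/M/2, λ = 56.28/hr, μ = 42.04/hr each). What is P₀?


a = λ/μ = 56.28/42.04 = 1.3387; ρ = a/c = 0.6694
Σ_{k=0}^{1} a^k/k! (terms k=0..1) = 1.00000 + 1.33873 = 2.33873
Tail: a^2/(2!(1−ρ)) = 1.79218/(2·0.3306) = 2.71020
P₀ = 1/(2.33873 + 2.71020) = 1/5.04892 = 0.198062

Final: 0.198062


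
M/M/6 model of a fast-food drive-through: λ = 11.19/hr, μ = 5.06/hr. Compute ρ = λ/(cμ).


ρ = λ/(cμ) = 11.19/(6·5.06) = 11.19/30.36 = 0.3686

Final: 0.3686


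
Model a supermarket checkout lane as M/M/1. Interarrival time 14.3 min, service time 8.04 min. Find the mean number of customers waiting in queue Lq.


λ = 60/14.3 = 4.1958 /hr
μ = 60/8.04 = 7.4627 /hr
ρ = λ/μ = 4.1958/7.4627 = 0.5622
Lq = ρ²/(1−ρ) = 0.3161/0.4378 = 0.7221

Final: 0.7221


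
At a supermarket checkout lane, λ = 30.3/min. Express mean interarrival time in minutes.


Mean interarrival time = 1/λ = 1/30.3 minute = 0.03300 minute
In minutes: 0.03300 × 1 = 0.03300 min

Final: 0.03300 min


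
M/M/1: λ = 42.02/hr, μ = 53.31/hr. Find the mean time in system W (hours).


W = 1/(μ−λ) = 1/(53.31 − 42.02) = 1/11.29 = 0.08857 hr

Final: 0.08857 hr


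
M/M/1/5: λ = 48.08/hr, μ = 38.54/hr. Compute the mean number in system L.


ρ = 48.08/38.54 = 1.2475
L = ρ[1 − (K+1)ρ^K + Kρ^(K+1)] / [(1−ρ)(1−ρ^(K+1))]
Numerator: 1.2475·(1 − 6·3.021786 + 5·3.769784) = 2.143519
Denominator: (-0.2475)·(-2.769784) = 0.685619
L = 2.143519/0.685619 = 3.1264

Final: 3.1264


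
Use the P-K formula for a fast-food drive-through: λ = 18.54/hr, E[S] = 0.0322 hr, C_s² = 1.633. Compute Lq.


ρ = λ·E[S] = 18.54·0.0322 = 0.5970
Lq = ρ²(1+C_s²)/(2(1−ρ)) = 0.3564·(1+1.633)/(2·0.4030)
= 0.3564·2.6330/0.8060 = 1.16422

Final: 1.16422


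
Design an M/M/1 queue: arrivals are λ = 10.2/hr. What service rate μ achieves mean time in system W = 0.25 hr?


W = 1/(μ−λ) ⇒ μ − λ = 1/W = 1/0.25 = 4.0000
μ = λ + 1/W = 10.2 + 4.0000 = 14.2000 per hr

Final: 14.2000 /hr


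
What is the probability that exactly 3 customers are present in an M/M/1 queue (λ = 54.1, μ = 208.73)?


ρ = 54.1/208.73 = 0.2592
P_n = (1−ρ)·ρ^n = (1 − 0.2592)·0.2592^3 = 0.7408·0.017412 = 0.012899

Final: 0.012899


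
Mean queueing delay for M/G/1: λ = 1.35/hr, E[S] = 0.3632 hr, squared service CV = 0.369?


ρ = λ·E[S] = 1.35·0.3632 = 0.4903
E[S²] = E[S]²(1+C_s²) = 0.3632²·(1+0.369) = 0.180591
Wq = λ·E[S²]/(2(1−ρ)) = 1.35·0.180591/(2·0.5097) = 0.23917 hr

Final: 0.23917 hr


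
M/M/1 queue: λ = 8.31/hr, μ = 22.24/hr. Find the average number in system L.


ρ = λ/μ = 8.31/22.24 = 0.3737
L = ρ/(1−ρ) = 0.3737/(1 − 0.3737) = 0.3737/0.6263 = 0.5966

Final: 0.5966


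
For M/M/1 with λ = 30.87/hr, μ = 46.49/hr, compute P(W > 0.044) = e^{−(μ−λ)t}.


W ~ Exponential(μ−λ) for M/M/1.
μ − λ = 46.49 − 30.87 = 15.6200
P(W > t) = e^{−(μ−λ)t} = e^{−0.6873} = 0.502942

Final: 0.502942


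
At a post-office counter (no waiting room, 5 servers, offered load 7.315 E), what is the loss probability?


B(c,a) = (a^c/c!) / Σ_{k=0}^{c} a^k/k!
a^5/5! = 174.538165
Σ terms (k=0..5): 1.00000 + 7.31500 + 26.75461 + 65.23666 + 119.30155 + 174.53817 = 394.145990
B = 174.538165/394.145990 = 0.442826

Final: 0.442826


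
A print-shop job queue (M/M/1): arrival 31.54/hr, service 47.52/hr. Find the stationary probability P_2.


ρ = 31.54/47.52 = 0.6637
P_n = (1−ρ)·ρ^n = (1 − 0.6637)·0.6637^2 = 0.3363·0.440525 = 0.148139

Final: 0.148139


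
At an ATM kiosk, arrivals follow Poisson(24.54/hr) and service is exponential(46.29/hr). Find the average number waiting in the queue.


ρ = 24.54/46.29 = 0.5301
Lq = ρ²/(1−ρ) = 0.2810/0.4699 = 0.5981

Final: 0.5981


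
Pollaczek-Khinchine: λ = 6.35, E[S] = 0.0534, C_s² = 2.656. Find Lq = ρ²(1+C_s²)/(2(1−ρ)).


ρ = λ·E[S] = 6.35·0.0534 = 0.3391
Lq = ρ²(1+C_s²)/(2(1−ρ)) = 0.1150·(1+2.656)/(2·0.6609)
= 0.1150·3.6560/1.3218 = 0.31803

Final: 0.31803


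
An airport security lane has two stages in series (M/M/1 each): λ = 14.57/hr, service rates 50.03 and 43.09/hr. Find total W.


Each node sees arrival rate λ = 14.57/hr (tandem ⇒ throughput preserved).
W₁ = 1/(μ₁−λ) = 1/(50.03−14.57) = 0.02820 hr
W₂ = 1/(μ₂−λ) = 1/(43.09−14.57) = 0.03506 hr
W_total = W₁ + W₂ = 0.02820 + 0.03506 = 0.06326 hr

Final: 0.06326 hr


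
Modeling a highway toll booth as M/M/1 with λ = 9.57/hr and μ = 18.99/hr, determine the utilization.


ρ = λ/μ = 9.57/18.99 = 0.5039

Final: 0.5039


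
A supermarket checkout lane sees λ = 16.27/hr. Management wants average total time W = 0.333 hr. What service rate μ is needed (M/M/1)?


W = 1/(μ−λ) ⇒ μ − λ = 1/W = 1/0.333 = 3.0030
μ = λ + 1/W = 16.27 + 3.0030 = 19.2730 per hr

Final: 19.2730 /hr


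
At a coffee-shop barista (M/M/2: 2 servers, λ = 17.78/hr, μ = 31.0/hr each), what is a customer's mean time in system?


a = 0.5735; ρ = 0.2868; P₀ = 0.554274
Lq = P₀·a^c·ρ/(c!(1−ρ)²) = 0.05139
Wq = Lq/λ = 0.05139/17.78 = 0.002891 hr
W = Wq + 1/μ = 0.002891 + 0.03226 = 0.03515 hr

Final: 0.03515 hr


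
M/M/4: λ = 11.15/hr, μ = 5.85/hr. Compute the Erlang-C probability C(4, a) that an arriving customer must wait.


a = λ/μ = 1.9060; ρ = a/4 = 0.4765
P₀ = 0.144368 (from M/M/c formula)
C(c,a) = [a^c/(c!(1−ρ))]·P₀ = [13.19702/(24·0.5235)]·0.144368
= 1.05038·0.144368 = 0.151641

Final: 0.151641


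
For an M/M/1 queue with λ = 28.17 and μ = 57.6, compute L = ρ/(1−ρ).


ρ = λ/μ = 28.17/57.6 = 0.4891
L = ρ/(1−ρ) = 0.4891/(1 − 0.4891) = 0.4891/0.5109 = 0.9572

Final: 0.9572


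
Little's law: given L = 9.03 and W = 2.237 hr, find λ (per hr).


λ = L/W = 9.03/2.237 = 4.0367 /hr

Final: 4.0367 /hr


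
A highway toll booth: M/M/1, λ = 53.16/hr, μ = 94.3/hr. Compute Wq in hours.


ρ = 53.16/94.3 = 0.5637
Wq = ρ/(μ−λ) = 0.5637/(94.3 − 53.16) = 0.5637/41.14 = 0.01370 hr

Final: 0.01370 hr


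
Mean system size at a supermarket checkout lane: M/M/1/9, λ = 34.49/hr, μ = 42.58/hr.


ρ = 34.49/42.58 = 0.8100
L = ρ[1 − (K+1)ρ^K + Kρ^(K+1)] / [(1−ρ)(1−ρ^(K+1))]
Numerator: 0.8100·(1 − 10·0.150102 + 9·0.121584) = 0.480518
Denominator: (0.1900)·(0.878416) = 0.166895
L = 0.480518/0.166895 = 2.8792

Final: 2.8792


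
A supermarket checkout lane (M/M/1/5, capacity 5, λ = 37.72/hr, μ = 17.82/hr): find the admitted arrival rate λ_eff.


ρ = 2.1167; P_K = (1−ρ)ρ^5/(1−ρ^6) = 0.533503
λ_eff = λ(1 − P_K) = 37.72·(1 − 0.533503) = 37.72·0.466497 = 17.5963 /hr

Final: 17.5963 /hr


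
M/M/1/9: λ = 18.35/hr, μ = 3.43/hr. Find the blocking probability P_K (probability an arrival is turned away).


ρ = λ/μ = 18.35/3.43 = 5.3499
P_K = (1−ρ)ρ^K/(1−ρ^(K+1)) = (-4.3499·3589860.206112)/(1 − 19205228.799461)
= -15615368.593350/-19205227.799461 = 0.813079

Final: 0.813079


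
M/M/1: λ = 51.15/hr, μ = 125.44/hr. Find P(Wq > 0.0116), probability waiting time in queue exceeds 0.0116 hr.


ρ = 51.15/125.44 = 0.4078
P(Wq > t) = ρ·e^{−(μ−λ)t} = 0.4078·e^{−0.8618}
= 0.4078·0.422416 = 0.172246

Final: 0.172246


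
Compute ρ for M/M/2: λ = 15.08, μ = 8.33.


ρ = λ/(cμ) = 15.08/(2·8.33) = 15.08/16.66 = 0.9052

Final: 0.9052


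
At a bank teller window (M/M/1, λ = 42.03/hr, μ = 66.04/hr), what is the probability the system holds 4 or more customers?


ρ = 42.03/66.04 = 0.6364
P(N ≥ n) = ρ^n = 0.6364^4 = 0.164062

Final: 0.164062


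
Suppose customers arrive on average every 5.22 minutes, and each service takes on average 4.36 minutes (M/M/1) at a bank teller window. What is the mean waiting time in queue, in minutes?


λ = 60/5.22 = 11.4943 /hr
μ = 60/4.36 = 13.7615 /hr
ρ = λ/μ = 11.4943/13.7615 = 0.8352
Wq = ρ/(μ−λ) = 0.8352/(13.7615−11.4943) = 0.36840 hr
In minutes: 0.36840·60 = 22.104 min

Final: 22.104 min


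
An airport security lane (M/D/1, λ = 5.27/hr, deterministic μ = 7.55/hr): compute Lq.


ρ = 5.27/7.55 = 0.6980
M/D/1: Lq = ρ²/(2(1−ρ)) = 0.4872/(2·0.3020) = 0.80670

Final: 0.80670


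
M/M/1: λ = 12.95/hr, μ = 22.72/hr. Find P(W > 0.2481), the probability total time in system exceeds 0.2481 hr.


W ~ Exponential(μ−λ) for M/M/1.
μ − λ = 22.72 − 12.95 = 9.7700
P(W > t) = e^{−(μ−λ)t} = e^{−2.4239} = 0.088572

Final: 0.088572


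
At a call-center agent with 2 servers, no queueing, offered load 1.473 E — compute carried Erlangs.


B(2,1.473) = 0.304920 (Erlang-B)
Carried load = a(1 − B) = 1.473·(1 − 0.304920) = 1.473·0.695080 = 1.0239 E

Final: 1.0239 Erlangs


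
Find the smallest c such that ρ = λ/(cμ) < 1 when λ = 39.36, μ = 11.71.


Stability requires cμ > λ ⇔ c > λ/μ.
λ/μ = 39.36/11.71 = 3.3612
Minimum integer c = ⌊3.3612⌋ + 1 = 4
Check: 4·11.71 = 46.84 > 39.36, while 3·11.71 = 35.13 ≤ 39.36

Final: 4 servers


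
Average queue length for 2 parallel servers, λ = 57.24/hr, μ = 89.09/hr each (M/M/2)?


a = λ/μ = 0.6425; ρ = a/2 = 0.3212
P₀ = 0.513720
Lq = P₀·a^c·ρ / (c!·(1−ρ)²) = 0.513720·0.41280·0.3212/(2·0.46070)
= 0.07394

Final: 0.07394


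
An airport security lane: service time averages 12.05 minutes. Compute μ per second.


μ = 1/(service time) in consistent units.
1 second = 0.0166667 min, so μ = 0.0166667/12.05 = 0.001383 per second

Final: 0.001383 /sec


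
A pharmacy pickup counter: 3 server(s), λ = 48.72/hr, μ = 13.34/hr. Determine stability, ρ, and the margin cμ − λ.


Total capacity cμ = 3·13.34 = 40.02/hr
ρ = λ/(cμ) = 48.72/40.02 = 1.2174
Stable ⇔ ρ < 1: NO
Spare capacity = cμ − λ = 40.02 − 48.72 = -8.70/hr

Final: ρ = 1.2174; unstable; margin = -8.70/hr


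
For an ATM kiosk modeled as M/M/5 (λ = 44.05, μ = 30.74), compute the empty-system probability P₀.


a = λ/μ = 44.05/30.74 = 1.4330; ρ = a/c = 0.2866
Σ_{k=0}^{4} a^k/k! (terms k=0..4) = 1.00000 + 1.43299 + 1.02672 + 0.49043 + 0.17569 = 4.12583
Tail: a^5/(5!(1−ρ)) = 6.04241/(120·0.7134) = 0.07058
P₀ = 1/(4.12583 + 0.07058) = 1/4.19641 = 0.238299

Final: 0.238299


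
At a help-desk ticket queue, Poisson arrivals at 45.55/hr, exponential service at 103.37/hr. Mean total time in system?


W = 1/(μ−λ) = 1/(103.37 − 45.55) = 1/57.82 = 0.01730 hr

Final: 0.01730 hr


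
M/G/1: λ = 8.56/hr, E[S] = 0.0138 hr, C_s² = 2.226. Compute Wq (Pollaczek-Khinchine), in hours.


ρ = λ·E[S] = 8.56·0.0138 = 0.1181
E[S²] = E[S]²(1+C_s²) = 0.0138²·(1+2.226) = 0.0006144
Wq = λ·E[S²]/(2(1−ρ)) = 8.56·0.0006144/(2·0.8819) = 0.002982 hr

Final: 0.002982 hr


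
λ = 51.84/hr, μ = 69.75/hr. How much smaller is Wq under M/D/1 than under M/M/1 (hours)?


ρ = 51.84/69.75 = 0.7432
Wq(M/M/1) = ρ/(μ−λ) = 0.7432/17.91 = 0.04150 hr
Wq(M/D/1) = ρ/(2(μ−λ)) = 0.02075 hr
Savings = 0.04150 − 0.02075 = 0.02075 hr

Final: 0.02075 hr


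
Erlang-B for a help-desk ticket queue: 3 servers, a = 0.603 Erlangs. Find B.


B(c,a) = (a^c/c!) / Σ_{k=0}^{c} a^k/k!
a^3/3! = 0.036543
Σ terms (k=0..3): 1.00000 + 0.60300 + 0.18180 + 0.03654 = 1.821347
B = 0.036543/1.821347 = 0.020064

Final: 0.020064


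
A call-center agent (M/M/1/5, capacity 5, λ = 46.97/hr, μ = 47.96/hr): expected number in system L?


ρ = 46.97/47.96 = 0.9794
L = ρ[1 − (K+1)ρ^K + Kρ^(K+1)] / [(1−ρ)(1−ρ^(K+1))]
Numerator: 0.9794·(1 − 6·0.900963 + 5·0.882365) = 0.005923
Denominator: (0.02064)·(0.117635) = 0.002428
L = 0.005923/0.002428 = 2.4392

Final: 2.4392


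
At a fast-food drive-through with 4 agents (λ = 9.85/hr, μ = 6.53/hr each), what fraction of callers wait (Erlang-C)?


a = λ/μ = 1.5084; ρ = a/4 = 0.3771
P₀ = 0.219085 (from M/M/c formula)
C(c,a) = [a^c/(c!(1−ρ))]·P₀ = [5.17717/(24·0.6229)]·0.219085
= 0.34631·0.219085 = 0.075872

Final: 0.075872


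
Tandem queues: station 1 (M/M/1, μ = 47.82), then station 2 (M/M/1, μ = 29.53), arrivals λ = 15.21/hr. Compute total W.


Each node sees arrival rate λ = 15.21/hr (tandem ⇒ throughput preserved).
W₁ = 1/(μ₁−λ) = 1/(47.82−15.21) = 0.03067 hr
W₂ = 1/(μ₂−λ) = 1/(29.53−15.21) = 0.06983 hr
W_total = W₁ + W₂ = 0.03067 + 0.06983 = 0.10050 hr

Final: 0.10050 hr


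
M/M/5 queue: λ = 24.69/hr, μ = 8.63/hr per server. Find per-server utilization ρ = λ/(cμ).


ρ = λ/(cμ) = 24.69/(5·8.63) = 24.69/43.15 = 0.5722

Final: 0.5722


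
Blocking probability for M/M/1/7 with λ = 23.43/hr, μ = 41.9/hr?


ρ = λ/μ = 23.43/41.9 = 0.5592
P_K = (1−ρ)ρ^K/(1−ρ^(K+1)) = (0.4408·0.017097)/(1 − 0.009560)
= 0.007536/0.990440 = 0.007609

Final: 0.007609


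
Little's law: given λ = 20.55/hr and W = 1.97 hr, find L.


L = λW = 20.55·1.97 = 40.4835

Final: 40.4835


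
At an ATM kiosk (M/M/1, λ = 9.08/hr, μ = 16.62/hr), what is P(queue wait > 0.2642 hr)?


ρ = 9.08/16.62 = 0.5463
P(Wq > t) = ρ·e^{−(μ−λ)t} = 0.5463·e^{−1.9921}
= 0.5463·0.136413 = 0.074526

Final: 0.074526


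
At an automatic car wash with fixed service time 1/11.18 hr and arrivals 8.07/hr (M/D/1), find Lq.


ρ = 8.07/11.18 = 0.7218
M/D/1: Lq = ρ²/(2(1−ρ)) = 0.5210/(2·0.2782) = 0.93652

Final: 0.93652


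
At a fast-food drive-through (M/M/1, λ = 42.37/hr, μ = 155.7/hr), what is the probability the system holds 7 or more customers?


ρ = 42.37/155.7 = 0.2721
P(N ≥ n) = ρ^n = 0.2721^7 = 0.0001105

Final: 0.0001105


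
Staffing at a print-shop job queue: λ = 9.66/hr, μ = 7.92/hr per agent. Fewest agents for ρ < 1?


Stability requires cμ > λ ⇔ c > λ/μ.
λ/μ = 9.66/7.92 = 1.2197
Minimum integer c = ⌊1.2197⌋ + 1 = 2
Check: 2·7.92 = 15.84 > 9.66, while 1·7.92 = 7.92 ≤ 9.66

Final: 2 servers


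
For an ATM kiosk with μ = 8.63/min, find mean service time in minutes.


Mean service time = 1/μ = 1/8.63 minute = 0.11587 minute
In minutes: 0.11587 × 1 = 0.1159 min

Final: 0.1159 min


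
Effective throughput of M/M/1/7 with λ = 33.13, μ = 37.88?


ρ = 0.8746; P_K = (1−ρ)ρ^7/(1−ρ^8) = 0.074641
λ_eff = λ(1 − P_K) = 33.13·(1 − 0.074641) = 33.13·0.925359 = 30.6571 /hr

Final: 30.6571 /hr


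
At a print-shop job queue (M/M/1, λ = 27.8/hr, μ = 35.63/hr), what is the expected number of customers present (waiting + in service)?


ρ = λ/μ = 27.8/35.63 = 0.7802
L = ρ/(1−ρ) = 0.7802/(1 − 0.7802) = 0.7802/0.2198 = 3.5504

Final: 3.5504


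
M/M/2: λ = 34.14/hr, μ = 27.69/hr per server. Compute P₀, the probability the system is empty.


a = λ/μ = 34.14/27.69 = 1.2329; ρ = a/c = 0.6165
Σ_{k=0}^{1} a^k/k! (terms k=0..1) = 1.00000 + 1.23294 = 2.23294
Tail: a^2/(2!(1−ρ)) = 1.52013/(2·0.3835) = 1.98175
P₀ = 1/(2.23294 + 1.98175) = 1/4.21469 = 0.237265

Final: 0.237265


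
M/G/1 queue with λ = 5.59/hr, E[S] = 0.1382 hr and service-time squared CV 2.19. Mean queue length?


ρ = λ·E[S] = 5.59·0.1382 = 0.7725
Lq = ρ²(1+C_s²)/(2(1−ρ)) = 0.5968·(1+2.19)/(2·0.2275)
= 0.5968·3.1900/0.4549 = 4.18496

Final: 4.18496


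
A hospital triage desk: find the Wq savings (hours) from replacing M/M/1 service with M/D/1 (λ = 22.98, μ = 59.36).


ρ = 22.98/59.36 = 0.3871
Wq(M/M/1) = ρ/(μ−λ) = 0.3871/36.38 = 0.01064 hr
Wq(M/D/1) = ρ/(2(μ−λ)) = 0.005321 hr
Savings = 0.01064 − 0.005321 = 0.005321 hr

Final: 0.005321 hr


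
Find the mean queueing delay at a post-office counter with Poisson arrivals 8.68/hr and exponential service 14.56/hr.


ρ = 8.68/14.56 = 0.5962
Wq = ρ/(μ−λ) = 0.5962/(14.56 − 8.68) = 0.5962/5.88 = 0.1014 hr

Final: 0.1014 hr


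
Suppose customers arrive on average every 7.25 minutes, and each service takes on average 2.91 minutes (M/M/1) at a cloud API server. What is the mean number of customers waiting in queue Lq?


λ = 60/7.25 = 8.2759 /hr
μ = 60/2.91 = 20.6186 /hr
ρ = λ/μ = 8.2759/20.6186 = 0.4014
Lq = ρ²/(1−ρ) = 0.1611/0.5986 = 0.2691

Final: 0.2691


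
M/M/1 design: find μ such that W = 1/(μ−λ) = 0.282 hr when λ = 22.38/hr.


W = 1/(μ−λ) ⇒ μ − λ = 1/W = 1/0.282 = 3.5461
μ = λ + 1/W = 22.38 + 3.5461 = 25.9261 per hr

Final: 25.9261 /hr


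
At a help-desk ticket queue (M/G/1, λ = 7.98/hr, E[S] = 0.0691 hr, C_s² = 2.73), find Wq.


ρ = λ·E[S] = 7.98·0.0691 = 0.5514
E[S²] = E[S]²(1+C_s²) = 0.0691²·(1+2.73) = 0.017810
Wq = λ·E[S²]/(2(1−ρ)) = 7.98·0.017810/(2·0.4486) = 0.15841 hr

Final: 0.15841 hr


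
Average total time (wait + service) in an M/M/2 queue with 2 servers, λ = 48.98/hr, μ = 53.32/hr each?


a = 0.9186; ρ = 0.4593; P₀ = 0.370518
Lq = P₀·a^c·ρ/(c!(1−ρ)²) = 0.24560
Wq = Lq/λ = 0.24560/48.98 = 0.005014 hr
W = Wq + 1/μ = 0.005014 + 0.01875 = 0.02377 hr

Final: 0.02377 hr


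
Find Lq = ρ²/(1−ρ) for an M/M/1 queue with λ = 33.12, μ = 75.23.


ρ = 33.12/75.23 = 0.4402
Lq = ρ²/(1−ρ) = 0.1938/0.5598 = 0.3463

Final: 0.3463


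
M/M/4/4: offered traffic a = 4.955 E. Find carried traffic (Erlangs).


B(4,4.955) = 0.394771 (Erlang-B)
Carried load = a(1 − B) = 4.955·(1 − 0.394771) = 4.955·0.605229 = 2.9989 E

Final: 2.9989 Erlangs


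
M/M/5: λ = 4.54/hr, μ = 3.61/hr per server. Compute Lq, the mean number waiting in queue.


a = λ/μ = 1.2576; ρ = a/5 = 0.2515
P₀ = 0.284157
Lq = P₀·a^c·ρ / (c!·(1−ρ)²) = 0.284157·3.14589·0.2515/(120·0.56022)
= 0.003345

Final: 0.003345


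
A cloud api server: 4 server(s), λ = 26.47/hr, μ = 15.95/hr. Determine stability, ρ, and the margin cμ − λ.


Total capacity cμ = 4·15.95 = 63.80/hr
ρ = λ/(cμ) = 26.47/63.80 = 0.4149
Stable ⇔ ρ < 1: YES
Spare capacity = cμ − λ = 63.80 − 26.47 = 37.33/hr

Final: ρ = 0.4149; stable; margin = 37.33/hr


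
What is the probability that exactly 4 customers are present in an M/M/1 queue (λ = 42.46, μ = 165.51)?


ρ = 42.46/165.51 = 0.2565
P_n = (1−ρ)·ρ^n = (1 − 0.2565)·0.2565^4 = 0.7435·0.004331 = 0.003220

Final: 0.003220


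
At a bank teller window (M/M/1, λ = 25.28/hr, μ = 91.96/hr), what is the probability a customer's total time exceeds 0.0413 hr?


W ~ Exponential(μ−λ) for M/M/1.
μ − λ = 91.96 − 25.28 = 66.6800
P(W > t) = e^{−(μ−λ)t} = e^{−2.7539} = 0.063680

Final: 0.063680


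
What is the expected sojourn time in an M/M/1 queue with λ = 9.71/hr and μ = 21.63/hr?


W = 1/(μ−λ) = 1/(21.63 − 9.71) = 1/11.92 = 0.08389 hr

Final: 0.08389 hr


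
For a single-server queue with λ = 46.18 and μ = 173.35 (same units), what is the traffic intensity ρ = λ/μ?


ρ = λ/μ = 46.18/173.35 = 0.2664

Final: 0.2664


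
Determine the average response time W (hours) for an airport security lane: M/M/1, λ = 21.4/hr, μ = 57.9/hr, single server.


W = 1/(μ−λ) = 1/(57.9 − 21.4) = 1/36.50 = 0.02740 hr

Final: 0.02740 hr


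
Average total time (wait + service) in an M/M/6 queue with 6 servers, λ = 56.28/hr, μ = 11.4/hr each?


a = 4.9368; ρ = 0.8228; P₀ = 0.004979
Lq = P₀·a^c·ρ/(c!(1−ρ)²) = 2.62366
Wq = Lq/λ = 2.62366/56.28 = 0.04662 hr
W = Wq + 1/μ = 0.04662 + 0.08772 = 0.13434 hr

Final: 0.13434 hr


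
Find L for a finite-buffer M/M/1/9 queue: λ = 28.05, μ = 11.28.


ρ = 28.05/11.28 = 2.4867
L = ρ[1 − (K+1)ρ^K + Kρ^(K+1)] / [(1−ρ)(1−ρ^(K+1))]
Numerator: 2.4867·(1 − 10·3635.916438 + 9·9041.441141) = 111938.413600
Denominator: (-1.4867)·(-9040.441141) = 13440.443080
L = 111938.413600/13440.443080 = 8.3285

Final: 8.3285


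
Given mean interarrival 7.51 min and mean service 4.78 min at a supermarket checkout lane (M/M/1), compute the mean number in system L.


λ = 60/7.51 = 7.9893 /hr
μ = 60/4.78 = 12.5523 /hr
ρ = λ/μ = 7.9893/12.5523 = 0.6365
L = ρ/(1−ρ) = 0.6365/0.3635 = 1.7509

Final: 1.7509


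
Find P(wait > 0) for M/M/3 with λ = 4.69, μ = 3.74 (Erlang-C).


a = λ/μ = 1.2540; ρ = a/3 = 0.4180
P₀ = 0.277392 (from M/M/c formula)
C(c,a) = [a^c/(c!(1−ρ))]·P₀ = [1.97199/(6·0.5820)]·0.277392
= 0.56472·0.277392 = 0.156649

Final: 0.156649


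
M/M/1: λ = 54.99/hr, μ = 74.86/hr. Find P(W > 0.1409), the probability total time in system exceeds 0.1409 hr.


W ~ Exponential(μ−λ) for M/M/1.
μ − λ = 74.86 − 54.99 = 19.8700
P(W > t) = e^{−(μ−λ)t} = e^{−2.7997} = 0.060829

Final: 0.060829


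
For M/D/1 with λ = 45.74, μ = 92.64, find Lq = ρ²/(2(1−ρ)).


ρ = 45.74/92.64 = 0.4937
M/D/1: Lq = ρ²/(2(1−ρ)) = 0.2438/(2·0.5063) = 0.24076

Final: 0.24076


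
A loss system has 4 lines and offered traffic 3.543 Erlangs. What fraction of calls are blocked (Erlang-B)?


B(c,a) = (a^c/c!) / Σ_{k=0}^{c} a^k/k!
a^4/4! = 6.565584
Σ terms (k=0..4): 1.00000 + 3.54300 + 6.27642 + 7.41246 + 6.56558 = 24.797466
B = 6.565584/24.797466 = 0.264768

Final: 0.264768


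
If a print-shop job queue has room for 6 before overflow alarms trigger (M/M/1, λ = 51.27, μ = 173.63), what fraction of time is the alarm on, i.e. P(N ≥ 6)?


ρ = 51.27/173.63 = 0.2953
P(N ≥ n) = ρ^n = 0.2953^6 = 0.0006629

Final: 0.0006629


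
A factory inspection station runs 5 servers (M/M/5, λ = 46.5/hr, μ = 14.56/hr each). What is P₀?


a = λ/μ = 46.5/14.56 = 3.1937; ρ = a/c = 0.6387
Σ_{k=0}^{4} a^k/k! (terms k=0..4) = 1.00000 + 3.19368 + 5.09980 + 5.42905 + 4.33466 = 19.05719
Tail: a^5/(5!(1−ρ)) = 332.24457/(120·0.3613) = 7.66394
P₀ = 1/(19.05719 + 7.66394) = 1/26.72113 = 0.037424

Final: 0.037424


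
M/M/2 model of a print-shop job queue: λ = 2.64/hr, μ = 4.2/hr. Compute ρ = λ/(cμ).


ρ = λ/(cμ) = 2.64/(2·4.2) = 2.64/8.40 = 0.3143

Final: 0.3143


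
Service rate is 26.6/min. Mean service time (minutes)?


Mean service time = 1/μ = 1/26.6 minute = 0.03759 minute
In minutes: 0.03759 × 1 = 0.03759 min

Final: 0.03759 min


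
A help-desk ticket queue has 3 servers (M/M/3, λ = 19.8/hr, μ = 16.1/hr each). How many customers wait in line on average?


a = λ/μ = 1.2298; ρ = a/3 = 0.4099
P₀ = 0.284786
Lq = P₀·a^c·ρ / (c!·(1−ρ)²) = 0.284786·1.86002·0.4099/(6·0.34817)
= 0.10395

Final: 0.10395


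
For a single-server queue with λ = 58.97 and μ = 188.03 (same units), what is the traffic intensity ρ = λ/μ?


ρ = λ/μ = 58.97/188.03 = 0.3136

Final: 0.3136


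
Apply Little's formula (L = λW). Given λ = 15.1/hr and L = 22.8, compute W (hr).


W = L/λ = 22.8/15.1 = 1.5099 hr

Final: 1.5099 hr


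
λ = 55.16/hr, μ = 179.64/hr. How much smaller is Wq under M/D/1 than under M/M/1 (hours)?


ρ = 55.16/179.64 = 0.3071
Wq(M/M/1) = ρ/(μ−λ) = 0.3071/124.48 = 0.002467 hr
Wq(M/D/1) = ρ/(2(μ−λ)) = 0.001233 hr
Savings = 0.002467 − 0.001233 = 0.001233 hr

Final: 0.001233 hr


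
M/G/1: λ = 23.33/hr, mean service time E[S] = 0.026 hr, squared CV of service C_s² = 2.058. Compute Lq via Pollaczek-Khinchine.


ρ = λ·E[S] = 23.33·0.026 = 0.6066
Lq = ρ²(1+C_s²)/(2(1−ρ)) = 0.3679·(1+2.058)/(2·0.3934)
= 0.3679·3.0580/0.7868 = 1.42997

Final: 1.42997


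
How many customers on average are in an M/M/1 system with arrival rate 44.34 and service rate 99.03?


ρ = λ/μ = 44.34/99.03 = 0.4477
L = ρ/(1−ρ) = 0.4477/(1 − 0.4477) = 0.4477/0.5523 = 0.8108

Final: 0.8108


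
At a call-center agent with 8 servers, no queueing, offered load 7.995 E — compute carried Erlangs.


B(8,7.995) = 0.235293 (Erlang-B)
Carried load = a(1 − B) = 7.995·(1 − 0.235293) = 7.995·0.764707 = 6.1138 E

Final: 6.1138 Erlangs


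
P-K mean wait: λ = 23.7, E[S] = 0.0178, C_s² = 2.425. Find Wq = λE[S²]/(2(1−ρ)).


ρ = λ·E[S] = 23.7·0.0178 = 0.4219
E[S²] = E[S]²(1+C_s²) = 0.0178²·(1+2.425) = 0.001085
Wq = λ·E[S²]/(2(1−ρ)) = 23.7·0.001085/(2·0.5781) = 0.02224 hr

Final: 0.02224 hr


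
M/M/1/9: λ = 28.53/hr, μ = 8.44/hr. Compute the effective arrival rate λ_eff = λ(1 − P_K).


ρ = 3.3803; P_K = (1−ρ)ρ^9/(1−ρ^10) = 0.704175
λ_eff = λ(1 − P_K) = 28.53·(1 − 0.704175) = 28.53·0.295825 = 8.4399 /hr

Final: 8.4399 /hr


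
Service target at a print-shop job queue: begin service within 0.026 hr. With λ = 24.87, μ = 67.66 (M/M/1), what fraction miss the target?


ρ = 24.87/67.66 = 0.3676
P(Wq > t) = ρ·e^{−(μ−λ)t} = 0.3676·e^{−1.1125}
= 0.3676·0.328723 = 0.120830

Final: 0.120830


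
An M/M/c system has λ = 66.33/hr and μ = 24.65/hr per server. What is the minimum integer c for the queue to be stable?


Stability requires cμ > λ ⇔ c > λ/μ.
λ/μ = 66.33/24.65 = 2.6909
Minimum integer c = ⌊2.6909⌋ + 1 = 3
Check: 3·24.65 = 73.95 > 66.33, while 2·24.65 = 49.30 ≤ 66.33

Final: 3 servers


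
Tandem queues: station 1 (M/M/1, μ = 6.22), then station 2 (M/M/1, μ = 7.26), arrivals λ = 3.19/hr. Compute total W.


Each node sees arrival rate λ = 3.19/hr (tandem ⇒ throughput preserved).
W₁ = 1/(μ₁−λ) = 1/(6.22−3.19) = 0.33003 hr
W₂ = 1/(μ₂−λ) = 1/(7.26−3.19) = 0.24570 hr
W_total = W₁ + W₂ = 0.33003 + 0.24570 = 0.57573 hr

Final: 0.57573 hr


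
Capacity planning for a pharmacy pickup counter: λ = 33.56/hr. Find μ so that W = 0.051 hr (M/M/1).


W = 1/(μ−λ) ⇒ μ − λ = 1/W = 1/0.051 = 19.6078
μ = λ + 1/W = 33.56 + 19.6078 = 53.1678 per hr

Final: 53.1678 /hr


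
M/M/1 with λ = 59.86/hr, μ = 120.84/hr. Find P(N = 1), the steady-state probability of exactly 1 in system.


ρ = 59.86/120.84 = 0.4954
P_n = (1−ρ)·ρ^n = (1 − 0.4954)·0.4954^1 = 0.5046·0.495366 = 0.249979

Final: 0.249979


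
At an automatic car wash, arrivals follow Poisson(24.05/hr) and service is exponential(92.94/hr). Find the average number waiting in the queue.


ρ = 24.05/92.94 = 0.2588
Lq = ρ²/(1−ρ) = 0.06696/0.7412 = 0.09034

Final: 0.09034


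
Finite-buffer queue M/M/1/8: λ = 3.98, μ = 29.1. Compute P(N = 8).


ρ = λ/μ = 3.98/29.1 = 0.1368
P_K = (1−ρ)ρ^K/(1−ρ^(K+1)) = (0.8632·0.0000001224)/(1 − 0.00000001675)
= 0.0000001057/1.000000 = 0.0000001057

Final: 0.0000001057


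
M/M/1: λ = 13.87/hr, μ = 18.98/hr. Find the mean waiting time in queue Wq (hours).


ρ = 13.87/18.98 = 0.7308
Wq = ρ/(μ−λ) = 0.7308/(18.98 − 13.87) = 0.7308/5.11 = 0.1430 hr

Final: 0.1430 hr


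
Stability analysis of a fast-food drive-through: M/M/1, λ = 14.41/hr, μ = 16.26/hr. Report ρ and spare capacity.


Total capacity cμ = 1·16.26 = 16.26/hr
ρ = λ/(cμ) = 14.41/16.26 = 0.8862
Stable ⇔ ρ < 1: YES
Spare capacity = cμ − λ = 16.26 − 14.41 = 1.85/hr

Final: ρ = 0.8862; stable; margin = 1.85/hr


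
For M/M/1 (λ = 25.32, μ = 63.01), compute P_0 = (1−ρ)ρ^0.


ρ = 25.32/63.01 = 0.4018
P_n = (1−ρ)·ρ^n = (1 − 0.4018)·0.4018^0 = 0.5982·1.000000 = 0.598159

Final: 0.598159


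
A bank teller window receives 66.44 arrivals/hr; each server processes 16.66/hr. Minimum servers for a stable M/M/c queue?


Stability requires cμ > λ ⇔ c > λ/μ.
λ/μ = 66.44/16.66 = 3.9880
Minimum integer c = ⌊3.9880⌋ + 1 = 4
Check: 4·16.66 = 66.64 > 66.44, while 3·16.66 = 49.98 ≤ 66.44

Final: 4 servers


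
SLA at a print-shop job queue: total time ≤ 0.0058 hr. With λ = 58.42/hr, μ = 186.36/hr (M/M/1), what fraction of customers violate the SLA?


W ~ Exponential(μ−λ) for M/M/1.
μ − λ = 186.36 − 58.42 = 127.9400
P(W > t) = e^{−(μ−λ)t} = e^{−0.7421} = 0.476136

Final: 0.476136


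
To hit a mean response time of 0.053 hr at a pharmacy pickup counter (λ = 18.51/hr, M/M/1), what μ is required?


W = 1/(μ−λ) ⇒ μ − λ = 1/W = 1/0.053 = 18.8679
μ = λ + 1/W = 18.51 + 18.8679 = 37.3779 per hr

Final: 37.3779 /hr


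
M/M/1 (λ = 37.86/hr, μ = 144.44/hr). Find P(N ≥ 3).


ρ = 37.86/144.44 = 0.2621
P(N ≥ n) = ρ^n = 0.2621^3 = 0.018009

Final: 0.018009


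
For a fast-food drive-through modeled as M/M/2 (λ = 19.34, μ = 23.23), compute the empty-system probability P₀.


a = λ/μ = 19.34/23.23 = 0.8325; ρ = a/c = 0.4163
Σ_{k=0}^{1} a^k/k! (terms k=0..1) = 1.00000 + 0.83254 = 1.83254
Tail: a^2/(2!(1−ρ)) = 0.69313/(2·0.5837) = 0.59371
P₀ = 1/(1.83254 + 0.59371) = 1/2.42625 = 0.412158

Final: 0.412158


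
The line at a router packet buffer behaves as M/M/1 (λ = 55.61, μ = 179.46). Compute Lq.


ρ = 55.61/179.46 = 0.3099
Lq = ρ²/(1−ρ) = 0.09602/0.6901 = 0.1391

Final: 0.1391


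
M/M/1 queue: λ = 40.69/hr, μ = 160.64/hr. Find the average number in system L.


ρ = λ/μ = 40.69/160.64 = 0.2533
L = ρ/(1−ρ) = 0.2533/(1 − 0.2533) = 0.2533/0.7467 = 0.3392

Final: 0.3392


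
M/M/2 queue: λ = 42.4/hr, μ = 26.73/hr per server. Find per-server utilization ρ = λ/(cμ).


ρ = λ/(cμ) = 42.4/(2·26.73) = 42.4/53.46 = 0.7931

Final: 0.7931


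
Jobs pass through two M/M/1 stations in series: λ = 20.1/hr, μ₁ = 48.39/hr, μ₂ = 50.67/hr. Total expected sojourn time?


Each node sees arrival rate λ = 20.1/hr (tandem ⇒ throughput preserved).
W₁ = 1/(μ₁−λ) = 1/(48.39−20.1) = 0.03535 hr
W₂ = 1/(μ₂−λ) = 1/(50.67−20.1) = 0.03271 hr
W_total = W₁ + W₂ = 0.03535 + 0.03271 = 0.06806 hr

Final: 0.06806 hr


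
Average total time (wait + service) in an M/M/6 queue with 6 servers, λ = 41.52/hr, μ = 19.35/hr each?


a = 2.1457; ρ = 0.3576; P₀ = 0.116717
Lq = P₀·a^c·ρ/(c!(1−ρ)²) = 0.01371
Wq = Lq/λ = 0.01371/41.52 = 0.0003303 hr
W = Wq + 1/μ = 0.0003303 + 0.05168 = 0.05201 hr

Final: 0.05201 hr


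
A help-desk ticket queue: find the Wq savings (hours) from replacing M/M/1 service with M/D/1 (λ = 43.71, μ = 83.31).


ρ = 43.71/83.31 = 0.5247
Wq(M/M/1) = ρ/(μ−λ) = 0.5247/39.60 = 0.01325 hr
Wq(M/D/1) = ρ/(2(μ−λ)) = 0.006625 hr
Savings = 0.01325 − 0.006625 = 0.006625 hr

Final: 0.006625 hr


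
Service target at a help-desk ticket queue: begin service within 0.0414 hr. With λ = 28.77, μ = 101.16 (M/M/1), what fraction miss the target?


ρ = 28.77/101.16 = 0.2844
P(Wq > t) = ρ·e^{−(μ−λ)t} = 0.2844·e^{−2.9969}
= 0.2844·0.049939 = 0.014203

Final: 0.014203


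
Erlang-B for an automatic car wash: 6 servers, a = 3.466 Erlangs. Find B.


B(c,a) = (a^c/c!) / Σ_{k=0}^{c} a^k/k!
a^6/6! = 2.407902
Σ terms (k=0..6): 1.00000 + 3.46600 + 6.00658 + 6.93960 + 6.01316 + 4.16832 + 2.40790 = 30.001568
B = 2.407902/30.001568 = 0.080259

Final: 0.080259


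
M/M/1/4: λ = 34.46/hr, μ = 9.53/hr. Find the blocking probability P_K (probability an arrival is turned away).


ρ = λ/μ = 34.46/9.53 = 3.6159
P_K = (1−ρ)ρ^K/(1−ρ^(K+1)) = (-2.6159·170.958024)/(1 − 618.175605)
= -447.217581/-617.175605 = 0.724620

Final: 0.724620


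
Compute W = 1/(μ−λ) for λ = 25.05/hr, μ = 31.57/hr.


W = 1/(μ−λ) = 1/(31.57 − 25.05) = 1/6.52 = 0.1534 hr

Final: 0.1534 hr


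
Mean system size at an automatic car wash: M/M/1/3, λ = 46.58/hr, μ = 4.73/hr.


ρ = 46.58/4.73 = 9.8478
L = ρ[1 − (K+1)ρ^K + Kρ^(K+1)] / [(1−ρ)(1−ρ^(K+1))]
Numerator: 9.8478·(1 − 4·955.025638 + 3·9404.882495) = 240241.962598
Denominator: (-8.8478)·(-9403.882495) = 83203.484658
L = 240241.962598/83203.484658 = 2.8874

Final: 2.8874


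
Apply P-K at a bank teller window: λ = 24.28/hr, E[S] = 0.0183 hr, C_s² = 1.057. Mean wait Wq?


ρ = λ·E[S] = 24.28·0.0183 = 0.4443
E[S²] = E[S]²(1+C_s²) = 0.0183²·(1+1.057) = 0.0006889
Wq = λ·E[S²]/(2(1−ρ)) = 24.28·0.0006889/(2·0.5557) = 0.01505 hr

Final: 0.01505 hr


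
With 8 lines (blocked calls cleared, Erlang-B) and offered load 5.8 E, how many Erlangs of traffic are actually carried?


B(8,5.8) = 0.110888 (Erlang-B)
Carried load = a(1 − B) = 5.8·(1 − 0.110888) = 5.8·0.889112 = 5.1569 E

Final: 5.1569 Erlangs


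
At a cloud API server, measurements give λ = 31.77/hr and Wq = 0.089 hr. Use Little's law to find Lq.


Lq = λWq = 31.77·0.089 = 2.8275

Final: 2.8275


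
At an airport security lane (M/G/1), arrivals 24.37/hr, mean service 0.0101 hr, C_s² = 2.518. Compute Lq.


ρ = λ·E[S] = 24.37·0.0101 = 0.2461
Lq = ρ²(1+C_s²)/(2(1−ρ)) = 0.06058·(1+2.518)/(2·0.7539)
= 0.06058·3.5180/1.5077 = 0.14136

Final: 0.14136


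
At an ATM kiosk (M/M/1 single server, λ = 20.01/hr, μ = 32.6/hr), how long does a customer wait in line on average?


ρ = 20.01/32.6 = 0.6138
Wq = ρ/(μ−λ) = 0.6138/(32.6 − 20.01) = 0.6138/12.59 = 0.04875 hr

Final: 0.04875 hr


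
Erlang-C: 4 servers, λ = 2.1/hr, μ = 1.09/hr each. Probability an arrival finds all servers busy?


a = λ/μ = 1.9266; ρ = a/4 = 0.4817
P₀ = 0.141206 (from M/M/c formula)
C(c,a) = [a^c/(c!(1−ρ))]·P₀ = [13.77752/(24·0.5183)]·0.141206
= 1.10749·0.141206 = 0.156383

Final: 0.156383


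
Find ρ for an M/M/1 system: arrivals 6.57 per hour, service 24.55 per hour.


ρ = λ/μ = 6.57/24.55 = 0.2676

Final: 0.2676


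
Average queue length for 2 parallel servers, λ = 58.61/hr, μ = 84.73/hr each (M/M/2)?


a = λ/μ = 0.6917; ρ = a/2 = 0.3459
P₀ = 0.486035
Lq = P₀·a^c·ρ / (c!·(1−ρ)²) = 0.486035·0.47849·0.3459/(2·0.42789)
= 0.09399

Final: 0.09399


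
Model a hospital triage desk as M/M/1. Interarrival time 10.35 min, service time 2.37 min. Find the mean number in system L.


λ = 60/10.35 = 5.7971 /hr
μ = 60/2.37 = 25.3165 /hr
ρ = λ/μ = 5.7971/25.3165 = 0.2290
L = ρ/(1−ρ) = 0.2290/0.7710 = 0.2970

Final: 0.2970


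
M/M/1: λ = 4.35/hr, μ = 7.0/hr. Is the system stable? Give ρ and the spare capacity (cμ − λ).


Total capacity cμ = 1·7.0 = 7.00/hr
ρ = λ/(cμ) = 4.35/7.00 = 0.6214
Stable ⇔ ρ < 1: YES
Spare capacity = cμ − λ = 7.00 − 4.35 = 2.65/hr

Final: ρ = 0.6214; stable; margin = 2.65/hr


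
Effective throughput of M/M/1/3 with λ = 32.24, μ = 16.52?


ρ = 1.9516; P_K = (1−ρ)ρ^3/(1−ρ^4) = 0.523696
λ_eff = λ(1 − P_K) = 32.24·(1 − 0.523696) = 32.24·0.476304 = 15.3561 /hr

Final: 15.3561 /hr


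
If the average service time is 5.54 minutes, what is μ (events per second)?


μ = 1/(service time) in consistent units.
1 second = 0.0166667 min, so μ = 0.0166667/5.54 = 0.003008 per second

Final: 0.003008 /sec


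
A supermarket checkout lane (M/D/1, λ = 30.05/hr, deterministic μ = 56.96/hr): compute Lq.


ρ = 30.05/56.96 = 0.5276
M/D/1: Lq = ρ²/(2(1−ρ)) = 0.2783/(2·0.4724) = 0.29456

Final: 0.29456


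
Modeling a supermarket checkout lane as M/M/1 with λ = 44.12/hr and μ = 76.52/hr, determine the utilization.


ρ = λ/μ = 44.12/76.52 = 0.5766

Final: 0.5766


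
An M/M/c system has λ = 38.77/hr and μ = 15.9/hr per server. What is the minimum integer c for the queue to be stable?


Stability requires cμ > λ ⇔ c > λ/μ.
λ/μ = 38.77/15.9 = 2.4384
Minimum integer c = ⌊2.4384⌋ + 1 = 3
Check: 3·15.9 = 47.70 > 38.77, while 2·15.9 = 31.80 ≤ 38.77

Final: 3 servers


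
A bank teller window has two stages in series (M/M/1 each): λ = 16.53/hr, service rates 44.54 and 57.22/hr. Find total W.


Each node sees arrival rate λ = 16.53/hr (tandem ⇒ throughput preserved).
W₁ = 1/(μ₁−λ) = 1/(44.54−16.53) = 0.03570 hr
W₂ = 1/(μ₂−λ) = 1/(57.22−16.53) = 0.02458 hr
W_total = W₁ + W₂ = 0.03570 + 0.02458 = 0.06028 hr

Final: 0.06028 hr


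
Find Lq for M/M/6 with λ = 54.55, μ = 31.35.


a = λ/μ = 1.7400; ρ = a/6 = 0.2900
P₀ = 0.175404
Lq = P₀·a^c·ρ / (c!·(1−ρ)²) = 0.175404·27.75513·0.2900/(720·0.50409)
= 0.003890

Final: 0.003890


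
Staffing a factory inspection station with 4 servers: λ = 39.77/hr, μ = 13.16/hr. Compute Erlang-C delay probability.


a = λ/μ = 3.0220; ρ = a/4 = 0.7555
P₀ = 0.036493 (from M/M/c formula)
C(c,a) = [a^c/(c!(1−ρ))]·P₀ = [83.40629/(24·0.2445)]·0.036493
= 14.21428·0.036493 = 0.518721

Final: 0.518721


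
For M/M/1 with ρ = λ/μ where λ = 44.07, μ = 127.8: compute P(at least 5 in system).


ρ = 44.07/127.8 = 0.3448
P(N ≥ n) = ρ^n = 0.3448^5 = 0.004876

Final: 0.004876


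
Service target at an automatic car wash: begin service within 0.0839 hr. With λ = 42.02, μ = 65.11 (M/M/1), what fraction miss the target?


ρ = 42.02/65.11 = 0.6454
P(Wq > t) = ρ·e^{−(μ−λ)t} = 0.6454·e^{−1.9373}
= 0.6454·0.144100 = 0.092997

Final: 0.092997


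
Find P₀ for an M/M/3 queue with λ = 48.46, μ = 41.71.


a = λ/μ = 48.46/41.71 = 1.1618; ρ = a/c = 0.3873
Σ_{k=0}^{2} a^k/k! (terms k=0..2) = 1.00000 + 1.16183 + 0.67493 = 2.83676
Tail: a^3/(3!(1−ρ)) = 1.56830/(6·0.6127) = 0.42659
P₀ = 1/(2.83676 + 0.42659) = 1/3.26335 = 0.306433

Final: 0.306433


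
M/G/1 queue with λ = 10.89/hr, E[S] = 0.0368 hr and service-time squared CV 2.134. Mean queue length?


ρ = λ·E[S] = 10.89·0.0368 = 0.4008
Lq = ρ²(1+C_s²)/(2(1−ρ)) = 0.1606·(1+2.134)/(2·0.5992)
= 0.1606·3.1340/1.1985 = 0.41997

Final: 0.41997


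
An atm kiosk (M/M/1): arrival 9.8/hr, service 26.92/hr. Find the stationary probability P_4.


ρ = 9.8/26.92 = 0.3640
P_n = (1−ρ)·ρ^n = (1 − 0.3640)·0.3640^4 = 0.6360·0.017563 = 0.011169

Final: 0.011169


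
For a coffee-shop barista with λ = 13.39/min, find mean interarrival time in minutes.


Mean interarrival time = 1/λ = 1/13.39 minute = 0.07468 minute
In minutes: 0.07468 × 1 = 0.07468 min

Final: 0.07468 min


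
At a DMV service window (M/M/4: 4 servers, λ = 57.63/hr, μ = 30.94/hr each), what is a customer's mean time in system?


a = 1.8626; ρ = 0.4657; P₀ = 0.151217
Lq = P₀·a^c·ρ/(c!(1−ρ)²) = 0.12369
Wq = Lq/λ = 0.12369/57.63 = 0.002146 hr
W = Wq + 1/μ = 0.002146 + 0.03232 = 0.03447 hr

Final: 0.03447 hr


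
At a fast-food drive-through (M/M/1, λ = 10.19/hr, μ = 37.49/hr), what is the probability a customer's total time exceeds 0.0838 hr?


W ~ Exponential(μ−λ) for M/M/1.
μ − λ = 37.49 − 10.19 = 27.3000
P(W > t) = e^{−(μ−λ)t} = e^{−2.2877} = 0.101496

Final: 0.101496


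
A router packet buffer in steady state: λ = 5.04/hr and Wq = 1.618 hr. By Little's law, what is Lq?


Lq = λWq = 5.04·1.618 = 8.1547

Final: 8.1547


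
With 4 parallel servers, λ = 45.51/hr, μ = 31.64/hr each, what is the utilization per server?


ρ = λ/(cμ) = 45.51/(4·31.64) = 45.51/126.56 = 0.3596

Final: 0.3596


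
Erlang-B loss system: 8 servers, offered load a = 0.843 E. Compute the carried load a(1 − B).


B(8,0.843) = 0.000002723 (Erlang-B)
Carried load = a(1 − B) = 0.843·(1 − 0.000002723) = 0.843·0.999997 = 0.8430 E

Final: 0.8430 Erlangs


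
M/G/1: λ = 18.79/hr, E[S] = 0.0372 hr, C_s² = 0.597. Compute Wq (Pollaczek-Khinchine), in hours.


ρ = λ·E[S] = 18.79·0.0372 = 0.6990
E[S²] = E[S]²(1+C_s²) = 0.0372²·(1+0.597) = 0.002210
Wq = λ·E[S²]/(2(1−ρ)) = 18.79·0.002210/(2·0.3010) = 0.06898 hr

Final: 0.06898 hr
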